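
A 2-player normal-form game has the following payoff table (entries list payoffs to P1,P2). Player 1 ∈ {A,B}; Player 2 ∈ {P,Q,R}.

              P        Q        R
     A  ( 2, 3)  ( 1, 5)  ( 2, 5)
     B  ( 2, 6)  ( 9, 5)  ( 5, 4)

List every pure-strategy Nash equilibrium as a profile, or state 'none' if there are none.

NE set: (B,P)

(A,P): not NE [P2→R gives 5>3]
(A,Q): not NE [P1→B gives 9>1]
(A,R): not NE [P1→B gives 5>2]
(B,P): NE
(B,Q): not NE [P2→P gives 6>5]
(B,R): not NE [P2→P gives 6>4]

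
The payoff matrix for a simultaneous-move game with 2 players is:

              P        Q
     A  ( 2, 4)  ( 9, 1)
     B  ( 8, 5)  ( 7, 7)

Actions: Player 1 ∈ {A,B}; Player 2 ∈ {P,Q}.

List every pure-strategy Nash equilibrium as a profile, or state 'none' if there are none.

(A,P): not NE [P1→B gives 8>2]
(A,Q): not NE [P2→P gives 4>1]
(B,P): not NE [P2→Q gives 7>5]
(B,Q): not NE [P1→A gives 9>7]

No pure NE.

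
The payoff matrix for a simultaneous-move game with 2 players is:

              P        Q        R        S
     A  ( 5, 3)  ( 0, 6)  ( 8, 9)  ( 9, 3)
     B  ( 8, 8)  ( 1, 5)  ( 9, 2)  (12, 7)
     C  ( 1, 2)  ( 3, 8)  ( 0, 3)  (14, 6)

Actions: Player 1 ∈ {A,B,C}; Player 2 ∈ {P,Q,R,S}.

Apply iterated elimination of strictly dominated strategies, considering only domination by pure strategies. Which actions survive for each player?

P1 drop A (B beats it: P:8>5 Q:1>0 R:9>8 S:12>9)
P2 drop R (Q beats it: B:5>2 C:8>3)
P1→{B,C} P2→{P,Q,S}

Remaining: P1:{B,C} P2:{P,Q,S}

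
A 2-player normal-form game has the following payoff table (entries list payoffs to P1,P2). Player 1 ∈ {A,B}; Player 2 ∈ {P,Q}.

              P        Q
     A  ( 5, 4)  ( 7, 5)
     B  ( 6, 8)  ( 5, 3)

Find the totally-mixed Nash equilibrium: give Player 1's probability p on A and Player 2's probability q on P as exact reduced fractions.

(p,q) = (5/6, 2/3)

P1 indiff ⇒ q·5+(1-q)·7 = q·6+(1-q)·5 ⇒ q(-1) = (1-q)(-2) ⇒ q = 2/3
P2 indiff ⇒ p·4+(1-p)·8 = p·5+(1-p)·3 ⇒ p(-1) = (1-p)(-5) ⇒ p = 5/6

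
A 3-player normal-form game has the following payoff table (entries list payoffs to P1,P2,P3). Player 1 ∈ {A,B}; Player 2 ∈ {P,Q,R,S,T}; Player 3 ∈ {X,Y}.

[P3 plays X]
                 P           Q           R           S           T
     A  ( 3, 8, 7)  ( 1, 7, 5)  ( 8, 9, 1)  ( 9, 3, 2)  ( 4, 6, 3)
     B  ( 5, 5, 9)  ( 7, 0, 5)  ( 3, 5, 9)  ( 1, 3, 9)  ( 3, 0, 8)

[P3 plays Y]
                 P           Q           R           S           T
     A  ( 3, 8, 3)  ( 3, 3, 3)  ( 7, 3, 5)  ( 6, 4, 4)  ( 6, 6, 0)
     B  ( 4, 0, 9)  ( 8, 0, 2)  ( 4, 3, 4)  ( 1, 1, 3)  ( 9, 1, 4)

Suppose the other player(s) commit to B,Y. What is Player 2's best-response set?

u_2(P vs B,Y) = 0
u_2(Q vs B,Y) = 0
u_2(R vs B,Y) = 3
u_2(S vs B,Y) = 1
u_2(T vs B,Y) = 1
max payoff 3 at {R}

BR_2 = {R}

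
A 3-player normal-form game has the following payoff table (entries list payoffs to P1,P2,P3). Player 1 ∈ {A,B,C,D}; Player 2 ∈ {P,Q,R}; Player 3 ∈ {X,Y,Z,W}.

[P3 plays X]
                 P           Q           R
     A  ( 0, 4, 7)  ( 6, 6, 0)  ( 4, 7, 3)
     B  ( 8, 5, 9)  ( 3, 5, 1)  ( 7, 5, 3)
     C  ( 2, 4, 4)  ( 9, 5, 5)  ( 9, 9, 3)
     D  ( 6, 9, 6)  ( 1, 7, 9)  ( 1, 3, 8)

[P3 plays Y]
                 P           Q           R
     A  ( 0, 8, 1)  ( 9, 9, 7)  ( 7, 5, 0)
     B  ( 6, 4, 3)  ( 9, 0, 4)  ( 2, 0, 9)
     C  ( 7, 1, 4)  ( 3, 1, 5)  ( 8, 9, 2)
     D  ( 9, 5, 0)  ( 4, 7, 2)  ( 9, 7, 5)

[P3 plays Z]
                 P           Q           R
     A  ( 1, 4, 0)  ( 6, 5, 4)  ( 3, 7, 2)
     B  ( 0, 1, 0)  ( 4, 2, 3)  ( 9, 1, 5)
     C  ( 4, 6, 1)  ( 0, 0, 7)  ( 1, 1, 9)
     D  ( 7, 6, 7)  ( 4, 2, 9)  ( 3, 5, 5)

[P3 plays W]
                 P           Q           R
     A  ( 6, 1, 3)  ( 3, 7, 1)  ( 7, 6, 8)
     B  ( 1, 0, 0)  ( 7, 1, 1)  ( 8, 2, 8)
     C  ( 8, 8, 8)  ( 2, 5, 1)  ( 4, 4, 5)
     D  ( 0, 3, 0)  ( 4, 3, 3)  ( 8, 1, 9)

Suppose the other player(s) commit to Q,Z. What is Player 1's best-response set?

u_1(A vs Q,Z) = 6
u_1(B vs Q,Z) = 4
u_1(C vs Q,Z) = 0
u_1(D vs Q,Z) = 4
max payoff 6 at {A}

argmax u_1 = {A}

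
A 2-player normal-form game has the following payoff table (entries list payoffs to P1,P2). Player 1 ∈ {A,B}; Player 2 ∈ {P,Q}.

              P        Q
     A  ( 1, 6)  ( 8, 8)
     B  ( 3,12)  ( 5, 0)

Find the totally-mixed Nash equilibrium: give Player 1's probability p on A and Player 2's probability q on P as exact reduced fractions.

P1 indiff ⇒ q·1+(1-q)·8 = q·3+(1-q)·5 ⇒ q(-2) = (1-q)(-3) ⇒ q = 3/5
P2 indiff ⇒ p·6+(1-p)·12 = p·8+(1-p)·0 ⇒ p(-2) = (1-p)(-12) ⇒ p = 6/7

(p,q) = (6/7, 3/5)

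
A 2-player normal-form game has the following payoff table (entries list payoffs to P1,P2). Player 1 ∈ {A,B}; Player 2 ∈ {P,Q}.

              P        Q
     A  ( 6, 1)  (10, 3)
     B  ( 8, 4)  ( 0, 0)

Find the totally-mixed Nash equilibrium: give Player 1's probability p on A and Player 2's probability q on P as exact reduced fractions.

P1 indiff ⇒ q·6+(1-q)·10 = q·8+(1-q)·0 ⇒ q(-2) = (1-q)(-10) ⇒ q = 5/6
P2 indiff ⇒ p·1+(1-p)·4 = p·3+(1-p)·0 ⇒ p(-2) = (1-p)(-4) ⇒ p = 2/3

P1 mixes 2/3 on A; P2 mixes 5/6 on P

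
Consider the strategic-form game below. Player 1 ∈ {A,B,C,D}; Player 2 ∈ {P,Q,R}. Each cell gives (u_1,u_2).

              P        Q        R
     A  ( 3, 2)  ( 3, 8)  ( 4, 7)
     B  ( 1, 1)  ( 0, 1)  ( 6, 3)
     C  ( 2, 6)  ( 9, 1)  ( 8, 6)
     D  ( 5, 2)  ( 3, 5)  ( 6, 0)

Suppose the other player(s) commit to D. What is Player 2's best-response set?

BR_2 = {Q}

u_2(P vs D) = 2
u_2(Q vs D) = 5
u_2(R vs D) = 0
max payoff 5 at {Q}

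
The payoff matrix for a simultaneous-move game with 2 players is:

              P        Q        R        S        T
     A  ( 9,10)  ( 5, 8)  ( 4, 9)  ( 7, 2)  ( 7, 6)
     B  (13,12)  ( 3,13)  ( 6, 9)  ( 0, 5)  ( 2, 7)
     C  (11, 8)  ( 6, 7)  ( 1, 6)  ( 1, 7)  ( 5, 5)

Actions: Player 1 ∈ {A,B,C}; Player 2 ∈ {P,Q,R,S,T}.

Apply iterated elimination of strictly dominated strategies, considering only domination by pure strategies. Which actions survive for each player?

P2 drop R (P beats it: A:10>9 B:12>9 C:8>6)
P2 drop S (P beats it: A:10>2 B:12>5 C:8>7)
P2 drop T (P beats it: A:10>6 B:12>7 C:8>5)
P1 drop A (C beats it: P:11>9 Q:6>5)
P1→{B,C} P2→{P,Q}

IESDS → P1:{B,C} P2:{P,Q}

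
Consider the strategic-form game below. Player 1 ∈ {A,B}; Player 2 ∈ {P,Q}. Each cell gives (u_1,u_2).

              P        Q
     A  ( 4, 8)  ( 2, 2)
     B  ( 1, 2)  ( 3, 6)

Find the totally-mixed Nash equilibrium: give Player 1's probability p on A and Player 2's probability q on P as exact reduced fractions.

p=2/5, q=1/4

P1 indiff ⇒ q·4+(1-q)·2 = q·1+(1-q)·3 ⇒ q(3) = (1-q)(1) ⇒ q = 1/4
P2 indiff ⇒ p·8+(1-p)·2 = p·2+(1-p)·6 ⇒ p(6) = (1-p)(4) ⇒ p = 2/5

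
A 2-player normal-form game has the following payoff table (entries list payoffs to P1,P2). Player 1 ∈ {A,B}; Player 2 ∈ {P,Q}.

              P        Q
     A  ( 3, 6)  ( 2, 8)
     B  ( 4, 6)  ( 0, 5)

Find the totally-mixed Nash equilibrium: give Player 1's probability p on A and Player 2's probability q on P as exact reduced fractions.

P1 mixes 1/3 on A; P2 mixes 2/3 on P

P1 indiff ⇒ q·3+(1-q)·2 = q·4+(1-q)·0 ⇒ q(-1) = (1-q)(-2) ⇒ q = 2/3
P2 indiff ⇒ p·6+(1-p)·6 = p·8+(1-p)·5 ⇒ p(-2) = (1-p)(-1) ⇒ p = 1/3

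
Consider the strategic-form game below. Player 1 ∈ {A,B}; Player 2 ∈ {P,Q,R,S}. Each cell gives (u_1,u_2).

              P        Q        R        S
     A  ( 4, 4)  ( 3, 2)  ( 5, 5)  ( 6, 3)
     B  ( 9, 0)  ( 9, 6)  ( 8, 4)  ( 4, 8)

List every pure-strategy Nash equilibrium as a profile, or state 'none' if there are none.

(A,P): not NE [P1→B gives 9>4; P2→R gives 5>4]
(A,Q): not NE [P1→B gives 9>3; P2→R gives 5>2]
(A,R): not NE [P1→B gives 8>5]
(A,S): not NE [P2→R gives 5>3]
(B,P): not NE [P2→S gives 8>0]
(B,Q): not NE [P2→S gives 8>6]
(B,R): not NE [P2→S gives 8>4]
(B,S): not NE [P1→A gives 6>4]

No pure NE.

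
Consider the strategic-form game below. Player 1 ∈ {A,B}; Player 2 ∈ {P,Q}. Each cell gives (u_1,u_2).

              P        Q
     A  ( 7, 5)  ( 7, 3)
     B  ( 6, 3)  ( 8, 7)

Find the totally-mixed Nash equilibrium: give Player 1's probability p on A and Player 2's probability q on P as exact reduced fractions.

P1 mixes 2/3 on A; P2 mixes 1/2 on P

P1 indiff ⇒ q·7+(1-q)·7 = q·6+(1-q)·8 ⇒ q(1) = (1-q)(1) ⇒ q = 1/2
P2 indiff ⇒ p·5+(1-p)·3 = p·3+(1-p)·7 ⇒ p(2) = (1-p)(4) ⇒ p = 2/3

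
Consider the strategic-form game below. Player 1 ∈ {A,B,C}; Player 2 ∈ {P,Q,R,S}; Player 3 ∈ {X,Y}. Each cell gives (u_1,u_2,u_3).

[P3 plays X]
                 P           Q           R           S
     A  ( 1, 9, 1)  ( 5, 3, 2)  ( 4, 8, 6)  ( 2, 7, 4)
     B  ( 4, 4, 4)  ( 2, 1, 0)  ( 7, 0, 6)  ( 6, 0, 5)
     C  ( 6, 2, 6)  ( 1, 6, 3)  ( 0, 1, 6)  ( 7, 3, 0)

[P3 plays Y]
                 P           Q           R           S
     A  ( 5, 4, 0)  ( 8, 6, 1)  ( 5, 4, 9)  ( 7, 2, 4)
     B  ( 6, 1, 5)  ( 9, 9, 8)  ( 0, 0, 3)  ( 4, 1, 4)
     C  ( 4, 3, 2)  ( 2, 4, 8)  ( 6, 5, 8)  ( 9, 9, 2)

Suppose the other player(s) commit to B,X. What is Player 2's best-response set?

P2 best: {P}

u_2(P vs B,X) = 4
u_2(Q vs B,X) = 1
u_2(R vs B,X) = 0
u_2(S vs B,X) = 0
max payoff 4 at {P}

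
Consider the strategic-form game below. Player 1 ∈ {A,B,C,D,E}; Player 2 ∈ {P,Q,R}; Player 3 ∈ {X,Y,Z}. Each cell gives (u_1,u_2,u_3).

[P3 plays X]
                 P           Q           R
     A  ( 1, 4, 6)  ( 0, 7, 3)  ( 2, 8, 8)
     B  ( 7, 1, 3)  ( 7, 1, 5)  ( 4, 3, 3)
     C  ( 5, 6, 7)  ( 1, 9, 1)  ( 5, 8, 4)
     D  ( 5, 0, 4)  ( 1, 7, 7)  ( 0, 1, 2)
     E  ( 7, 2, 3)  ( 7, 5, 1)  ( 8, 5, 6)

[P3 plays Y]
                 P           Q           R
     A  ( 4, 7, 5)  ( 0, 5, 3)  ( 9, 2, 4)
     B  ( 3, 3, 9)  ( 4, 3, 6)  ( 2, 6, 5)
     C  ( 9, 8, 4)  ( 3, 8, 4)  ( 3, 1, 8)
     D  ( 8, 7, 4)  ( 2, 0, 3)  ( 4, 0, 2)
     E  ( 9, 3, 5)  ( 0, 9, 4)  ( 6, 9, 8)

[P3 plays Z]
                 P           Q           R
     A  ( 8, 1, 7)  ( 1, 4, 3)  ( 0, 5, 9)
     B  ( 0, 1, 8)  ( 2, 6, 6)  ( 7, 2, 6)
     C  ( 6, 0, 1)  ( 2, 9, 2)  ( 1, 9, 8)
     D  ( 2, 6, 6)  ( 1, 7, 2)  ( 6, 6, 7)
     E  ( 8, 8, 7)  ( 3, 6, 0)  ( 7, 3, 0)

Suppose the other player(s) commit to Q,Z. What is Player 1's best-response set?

u_1(A vs Q,Z) = 1
u_1(B vs Q,Z) = 2
u_1(C vs Q,Z) = 2
u_1(D vs Q,Z) = 1
u_1(E vs Q,Z) = 3
max payoff 3 at {E}

P1 best: {E}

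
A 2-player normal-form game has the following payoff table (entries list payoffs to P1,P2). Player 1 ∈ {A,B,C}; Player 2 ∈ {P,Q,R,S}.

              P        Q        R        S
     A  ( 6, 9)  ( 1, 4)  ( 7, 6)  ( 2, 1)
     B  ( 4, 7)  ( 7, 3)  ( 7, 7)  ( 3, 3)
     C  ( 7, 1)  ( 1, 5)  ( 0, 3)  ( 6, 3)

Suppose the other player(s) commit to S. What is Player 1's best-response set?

u_1(A vs S) = 2
u_1(B vs S) = 3
u_1(C vs S) = 6
max payoff 6 at {C}

argmax u_1 = {C}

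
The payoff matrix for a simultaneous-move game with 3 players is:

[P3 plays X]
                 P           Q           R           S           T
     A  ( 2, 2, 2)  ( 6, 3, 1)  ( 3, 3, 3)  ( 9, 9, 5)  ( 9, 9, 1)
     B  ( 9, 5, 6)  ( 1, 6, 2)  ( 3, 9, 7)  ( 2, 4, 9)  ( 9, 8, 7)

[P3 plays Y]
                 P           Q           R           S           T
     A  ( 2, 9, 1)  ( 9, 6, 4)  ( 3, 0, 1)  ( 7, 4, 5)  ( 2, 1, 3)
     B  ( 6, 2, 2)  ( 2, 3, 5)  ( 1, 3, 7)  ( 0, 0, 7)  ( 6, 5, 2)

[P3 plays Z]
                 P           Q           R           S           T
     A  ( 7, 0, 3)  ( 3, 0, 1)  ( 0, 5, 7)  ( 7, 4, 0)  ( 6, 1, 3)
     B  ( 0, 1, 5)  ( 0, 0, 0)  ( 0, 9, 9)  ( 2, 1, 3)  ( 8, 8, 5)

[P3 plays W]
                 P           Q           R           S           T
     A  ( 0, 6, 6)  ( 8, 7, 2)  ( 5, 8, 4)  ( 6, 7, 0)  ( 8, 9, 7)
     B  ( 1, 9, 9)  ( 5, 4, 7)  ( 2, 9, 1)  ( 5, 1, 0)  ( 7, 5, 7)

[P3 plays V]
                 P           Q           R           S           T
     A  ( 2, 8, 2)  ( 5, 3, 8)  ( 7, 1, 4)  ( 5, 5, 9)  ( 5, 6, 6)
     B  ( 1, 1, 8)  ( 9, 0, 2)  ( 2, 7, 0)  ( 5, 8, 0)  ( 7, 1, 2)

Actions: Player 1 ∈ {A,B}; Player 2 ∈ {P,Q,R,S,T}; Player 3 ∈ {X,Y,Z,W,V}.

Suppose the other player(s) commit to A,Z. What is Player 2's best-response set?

u_2(P vs A,Z) = 0
u_2(Q vs A,Z) = 0
u_2(R vs A,Z) = 5
u_2(S vs A,Z) = 4
u_2(T vs A,Z) = 1
max payoff 5 at {R}

BR_2 = {R}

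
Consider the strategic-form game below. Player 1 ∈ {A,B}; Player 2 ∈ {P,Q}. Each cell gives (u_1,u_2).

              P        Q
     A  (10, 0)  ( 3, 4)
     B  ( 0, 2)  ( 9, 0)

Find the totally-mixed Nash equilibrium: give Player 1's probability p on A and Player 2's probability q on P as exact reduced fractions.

P1 indiff ⇒ q·10+(1-q)·3 = q·0+(1-q)·9 ⇒ q(10) = (1-q)(6) ⇒ q = 3/8
P2 indiff ⇒ p·0+(1-p)·2 = p·4+(1-p)·0 ⇒ p(-4) = (1-p)(-2) ⇒ p = 1/3

(p,q) = (1/3, 3/8)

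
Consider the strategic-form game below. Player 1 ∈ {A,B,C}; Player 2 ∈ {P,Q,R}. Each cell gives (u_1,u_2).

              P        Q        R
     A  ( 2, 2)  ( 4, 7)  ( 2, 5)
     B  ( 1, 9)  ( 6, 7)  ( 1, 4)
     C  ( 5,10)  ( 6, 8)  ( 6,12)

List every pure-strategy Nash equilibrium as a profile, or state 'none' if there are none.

(A,P): not NE [P1→C gives 5>2; P2→Q gives 7>2]
(A,Q): not NE [P1→C gives 6>4]
(A,R): not NE [P1→C gives 6>2; P2→Q gives 7>5]
(B,P): not NE [P1→C gives 5>1]
(B,Q): not NE [P2→P gives 9>7]
(B,R): not NE [P1→C gives 6>1; P2→P gives 9>4]
(C,P): not NE [P2→R gives 12>10]
(C,Q): not NE [P2→R gives 12>8]
(C,R): NE

PSNE = {(C,R)}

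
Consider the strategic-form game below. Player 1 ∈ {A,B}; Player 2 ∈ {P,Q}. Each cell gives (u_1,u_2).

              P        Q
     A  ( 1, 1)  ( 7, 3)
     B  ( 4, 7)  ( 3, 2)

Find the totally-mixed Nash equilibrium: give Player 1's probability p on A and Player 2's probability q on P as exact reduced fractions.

P1 mixes 5/7 on A; P2 mixes 4/7 on P

P1 indiff ⇒ q·1+(1-q)·7 = q·4+(1-q)·3 ⇒ q(-3) = (1-q)(-4) ⇒ q = 4/7
P2 indiff ⇒ p·1+(1-p)·7 = p·3+(1-p)·2 ⇒ p(-2) = (1-p)(-5) ⇒ p = 5/7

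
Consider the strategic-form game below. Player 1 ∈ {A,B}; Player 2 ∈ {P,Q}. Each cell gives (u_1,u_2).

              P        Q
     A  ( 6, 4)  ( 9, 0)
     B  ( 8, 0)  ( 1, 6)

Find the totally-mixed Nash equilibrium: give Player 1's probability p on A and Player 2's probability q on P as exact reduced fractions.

P1 mixes 3/5 on A; P2 mixes 4/5 on P

P1 indiff ⇒ q·6+(1-q)·9 = q·8+(1-q)·1 ⇒ q(-2) = (1-q)(-8) ⇒ q = 4/5
P2 indiff ⇒ p·4+(1-p)·0 = p·0+(1-p)·6 ⇒ p(4) = (1-p)(6) ⇒ p = 3/5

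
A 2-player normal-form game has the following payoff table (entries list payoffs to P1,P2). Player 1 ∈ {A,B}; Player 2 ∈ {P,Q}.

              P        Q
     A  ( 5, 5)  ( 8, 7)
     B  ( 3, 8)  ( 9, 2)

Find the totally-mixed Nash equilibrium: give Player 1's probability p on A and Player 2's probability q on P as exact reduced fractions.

P1 indiff ⇒ q·5+(1-q)·8 = q·3+(1-q)·9 ⇒ q(2) = (1-q)(1) ⇒ q = 1/3
P2 indiff ⇒ p·5+(1-p)·8 = p·7+(1-p)·2 ⇒ p(-2) = (1-p)(-6) ⇒ p = 3/4

(p,q) = (3/4, 1/3)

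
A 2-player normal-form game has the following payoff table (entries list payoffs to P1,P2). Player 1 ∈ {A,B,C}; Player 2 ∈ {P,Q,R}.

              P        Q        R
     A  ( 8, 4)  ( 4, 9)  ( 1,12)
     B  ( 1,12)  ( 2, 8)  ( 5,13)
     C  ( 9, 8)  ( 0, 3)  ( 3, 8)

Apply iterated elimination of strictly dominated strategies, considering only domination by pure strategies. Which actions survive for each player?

IESDS → P1:{B,C} P2:{P,R}

P2 drop Q (R beats it: A:12>9 B:13>8 C:8>3)
P1 drop A (C beats it: P:9>8 R:3>1)
P1→{B,C} P2→{P,R}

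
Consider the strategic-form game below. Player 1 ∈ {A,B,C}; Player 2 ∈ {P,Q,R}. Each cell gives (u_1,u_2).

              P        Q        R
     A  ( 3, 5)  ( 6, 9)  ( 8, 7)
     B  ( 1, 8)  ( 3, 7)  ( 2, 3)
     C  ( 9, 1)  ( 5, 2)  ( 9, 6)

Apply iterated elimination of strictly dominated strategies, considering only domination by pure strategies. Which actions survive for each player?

P1 drop B (A beats it: P:3>1 Q:6>3 R:8>2)
P2 drop P (Q beats it: A:9>5 C:2>1)
P1→{A,C} P2→{Q,R}

Survivors P1:{A,C} P2:{Q,R}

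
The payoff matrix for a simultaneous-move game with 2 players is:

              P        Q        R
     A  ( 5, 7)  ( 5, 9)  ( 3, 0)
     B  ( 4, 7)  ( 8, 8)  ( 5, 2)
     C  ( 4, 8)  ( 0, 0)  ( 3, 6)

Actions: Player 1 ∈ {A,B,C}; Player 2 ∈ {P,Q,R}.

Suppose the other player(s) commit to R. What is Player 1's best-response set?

u_1(A vs R) = 3
u_1(B vs R) = 5
u_1(C vs R) = 3
max payoff 5 at {B}

P1 best: {B}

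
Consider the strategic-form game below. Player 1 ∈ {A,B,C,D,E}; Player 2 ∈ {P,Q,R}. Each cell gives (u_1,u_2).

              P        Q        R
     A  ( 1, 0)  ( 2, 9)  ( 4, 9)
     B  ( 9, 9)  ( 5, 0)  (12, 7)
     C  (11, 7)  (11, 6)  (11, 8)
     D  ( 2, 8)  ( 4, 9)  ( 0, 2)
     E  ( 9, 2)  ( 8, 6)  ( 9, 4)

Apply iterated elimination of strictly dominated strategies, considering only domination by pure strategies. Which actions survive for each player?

P1 drop A (B beats it: P:9>1 Q:5>2 R:12>4)
P1 drop D (B beats it: P:9>2 Q:5>4 R:12>0)
P1 drop E (C beats it: P:11>9 Q:11>8 R:11>9)
P2 drop Q (P beats it: B:9>0 C:7>6)
P1→{B,C} P2→{P,R}

IESDS → P1:{B,C} P2:{P,R}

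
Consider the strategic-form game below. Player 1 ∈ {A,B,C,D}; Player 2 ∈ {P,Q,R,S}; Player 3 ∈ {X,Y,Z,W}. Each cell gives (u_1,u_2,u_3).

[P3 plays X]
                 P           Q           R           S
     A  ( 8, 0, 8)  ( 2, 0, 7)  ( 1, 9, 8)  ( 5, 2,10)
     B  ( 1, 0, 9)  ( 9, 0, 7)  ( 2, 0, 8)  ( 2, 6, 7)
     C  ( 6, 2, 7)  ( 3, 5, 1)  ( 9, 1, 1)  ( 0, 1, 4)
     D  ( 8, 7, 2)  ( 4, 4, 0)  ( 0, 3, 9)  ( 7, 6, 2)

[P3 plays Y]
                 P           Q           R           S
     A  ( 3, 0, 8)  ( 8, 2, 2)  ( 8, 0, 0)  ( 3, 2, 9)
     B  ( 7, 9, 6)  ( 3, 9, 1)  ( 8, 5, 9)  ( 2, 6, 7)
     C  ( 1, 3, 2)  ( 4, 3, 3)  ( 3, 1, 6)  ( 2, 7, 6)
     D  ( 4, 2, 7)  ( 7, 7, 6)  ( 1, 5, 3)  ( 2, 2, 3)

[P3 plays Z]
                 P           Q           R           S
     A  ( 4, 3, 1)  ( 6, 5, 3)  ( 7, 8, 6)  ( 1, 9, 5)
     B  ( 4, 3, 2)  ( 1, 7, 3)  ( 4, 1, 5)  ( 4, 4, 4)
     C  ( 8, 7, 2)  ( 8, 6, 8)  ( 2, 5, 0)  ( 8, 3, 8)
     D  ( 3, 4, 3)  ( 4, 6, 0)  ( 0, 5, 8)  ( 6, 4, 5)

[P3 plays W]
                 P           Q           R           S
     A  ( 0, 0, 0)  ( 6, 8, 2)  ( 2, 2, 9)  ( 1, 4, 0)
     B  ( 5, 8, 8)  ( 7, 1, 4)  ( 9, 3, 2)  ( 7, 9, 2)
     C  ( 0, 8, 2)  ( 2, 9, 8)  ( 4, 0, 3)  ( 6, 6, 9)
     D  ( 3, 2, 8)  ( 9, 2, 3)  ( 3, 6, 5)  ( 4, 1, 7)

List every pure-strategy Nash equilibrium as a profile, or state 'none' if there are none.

No pure NE.

(A,P,X): not NE [P2→R gives 9>0]
(A,P,Y): not NE [P1→B gives 7>3; P2→S gives 2>0]
(A,P,Z): not NE [P1→C gives 8>4; P2→S gives 9>3; P3→Y gives 8>1]
(A,P,W): not NE [P1→B gives 5>0; P2→Q gives 8>0; P3→Y gives 8>0]
(A,Q,X): not NE [P1→B gives 9>2; P2→R gives 9>0]
(A,Q,Y): not NE [P3→X gives 7>2]
(A,Q,Z): not NE [P1→C gives 8>6; P2→S gives 9>5; P3→X gives 7>3]
(A,Q,W): not NE [P1→D gives 9>6; P3→X gives 7>2]
(A,R,X): not NE [P1→C gives 9>1; P3→W gives 9>8]
(A,R,Y): not NE [P2→S gives 2>0; P3→W gives 9>0]
(A,R,Z): not NE [P2→S gives 9>8; P3→W gives 9>6]
(A,R,W): not NE [P1→B gives 9>2; P2→Q gives 8>2]
(A,S,X): not NE [P1→D gives 7>5; P2→R gives 9>2]
(A,S,Y): not NE [P3→X gives 10>9]
(A,S,Z): not NE [P1→C gives 8>1; P3→X gives 10>5]
(A,S,W): not NE [P1→B gives 7>1; P2→Q gives 8>4; P3→X gives 10>0]
(B,P,X): not NE [P1→D gives 8>1; P2→S gives 6>0]
(B,P,Y): not NE [P3→X gives 9>6]
(B,P,Z): not NE [P1→C gives 8>4; P2→Q gives 7>3; P3→X gives 9>2]
(B,P,W): not NE [P2→S gives 9>8; P3→X gives 9>8]
(B,Q,X): not NE [P2→S gives 6>0]
(B,Q,Y): not NE [P1→A gives 8>3; P3→X gives 7>1]
(B,Q,Z): not NE [P1→C gives 8>1; P3→X gives 7>3]
(B,Q,W): not NE [P1→D gives 9>7; P2→S gives 9>1; P3→X gives 7>4]
(B,R,X): not NE [P1→C gives 9>2; P2→S gives 6>0; P3→Y gives 9>8]
(B,R,Y): not NE [P2→Q gives 9>5]
(B,R,Z): not NE [P1→A gives 7>4; P2→Q gives 7>1; P3→Y gives 9>5]
(B,R,W): not NE [P2→S gives 9>3; P3→Y gives 9>2]
(B,S,X): not NE [P1→D gives 7>2]
(B,S,Y): not NE [P1→A gives 3>2; P2→Q gives 9>6]
(B,S,Z): not NE [P1→C gives 8>4; P2→Q gives 7>4; P3→Y gives 7>4]
(B,S,W): not NE [P3→Y gives 7>2]
(C,P,X): not NE [P1→D gives 8>6; P2→Q gives 5>2]
(C,P,Y): not NE [P1→B gives 7>1; P2→S gives 7>3; P3→X gives 7>2]
(C,P,Z): not NE [P3→X gives 7>2]
(C,P,W): not NE [P1→B gives 5>0; P2→Q gives 9>8; P3→X gives 7>2]
(C,Q,X): not NE [P1→B gives 9>3; P3→W gives 8>1]
(C,Q,Y): not NE [P1→A gives 8>4; P2→S gives 7>3; P3→W gives 8>3]
(C,Q,Z): not NE [P2→P gives 7>6]
(C,Q,W): not NE [P1→D gives 9>2]
(C,R,X): not NE [P2→Q gives 5>1; P3→Y gives 6>1]
(C,R,Y): not NE [P1→B gives 8>3; P2→S gives 7>1]
(C,R,Z): not NE [P1→A gives 7>2; P2→P gives 7>5; P3→Y gives 6>0]
(C,R,W): not NE [P1→B gives 9>4; P2→Q gives 9>0; P3→Y gives 6>3]
(C,S,X): not NE [P1→D gives 7>0; P2→Q gives 5>1; P3→W gives 9>4]
(C,S,Y): not NE [P1→A gives 3>2; P3→W gives 9>6]
(C,S,Z): not NE [P2→P gives 7>3; P3→W gives 9>8]
(C,S,W): not NE [P1→B gives 7>6; P2→Q gives 9>6]
(D,P,X): not NE [P3→W gives 8>2]
(D,P,Y): not NE [P1→B gives 7>4; P2→Q gives 7>2; P3→W gives 8>7]
(D,P,Z): not NE [P1→C gives 8>3; P2→Q gives 6>4; P3→W gives 8>3]
(D,P,W): not NE [P1→B gives 5>3; P2→R gives 6>2]
(D,Q,X): not NE [P1→B gives 9>4; P2→P gives 7>4; P3→Y gives 6>0]
(D,Q,Y): not NE [P1→A gives 8>7]
(D,Q,Z): not NE [P1→C gives 8>4; P3→Y gives 6>0]
(D,Q,W): not NE [P2→R gives 6>2; P3→Y gives 6>3]
(D,R,X): not NE [P1→C gives 9>0; P2→P gives 7>3]
(D,R,Y): not NE [P1→B gives 8>1; P2→Q gives 7>5; P3→X gives 9>3]
(D,R,Z): not NE [P1→A gives 7>0; P2→Q gives 6>5; P3→X gives 9>8]
(D,R,W): not NE [P1→B gives 9>3; P3→X gives 9>5]
(D,S,X): not NE [P2→P gives 7>6; P3→W gives 7>2]
(D,S,Y): not NE [P1→A gives 3>2; P2→Q gives 7>2; P3→W gives 7>3]
(D,S,Z): not NE [P1→C gives 8>6; P2→Q gives 6>4; P3→W gives 7>5]
(D,S,W): not NE [P1→B gives 7>4; P2→R gives 6>1]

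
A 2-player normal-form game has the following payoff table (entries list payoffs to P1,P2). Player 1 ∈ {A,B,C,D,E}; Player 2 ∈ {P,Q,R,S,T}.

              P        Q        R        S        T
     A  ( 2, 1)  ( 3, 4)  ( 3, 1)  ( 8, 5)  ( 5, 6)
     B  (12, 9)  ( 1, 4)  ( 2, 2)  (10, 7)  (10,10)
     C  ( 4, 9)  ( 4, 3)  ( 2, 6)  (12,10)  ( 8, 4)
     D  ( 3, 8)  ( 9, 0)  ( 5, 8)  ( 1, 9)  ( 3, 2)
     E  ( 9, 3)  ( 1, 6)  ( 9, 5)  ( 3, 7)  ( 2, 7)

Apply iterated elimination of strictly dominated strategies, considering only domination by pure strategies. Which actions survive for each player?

IESDS → P1:{B,C} P2:{P,S,T}

P2 drop Q (S beats it: A:5>4 B:7>4 C:10>3 D:9>0 E:7>6)
P2 drop R (S beats it: A:5>1 B:7>2 C:10>6 D:9>8 E:7>5)
P1 drop A (B beats it: P:12>2 S:10>8 T:10>5)
P1 drop D (B beats it: P:12>3 S:10>1 T:10>3)
P1 drop E (B beats it: P:12>9 S:10>3 T:10>2)
P1→{B,C} P2→{P,S,T}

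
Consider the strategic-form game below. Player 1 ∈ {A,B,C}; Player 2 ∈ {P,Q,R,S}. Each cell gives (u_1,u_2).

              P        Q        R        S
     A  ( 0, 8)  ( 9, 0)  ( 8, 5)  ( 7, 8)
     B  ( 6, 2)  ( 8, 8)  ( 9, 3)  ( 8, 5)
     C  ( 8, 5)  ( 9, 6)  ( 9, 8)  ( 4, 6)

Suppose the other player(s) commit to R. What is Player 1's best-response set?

u_1(A vs R) = 8
u_1(B vs R) = 9
u_1(C vs R) = 9
max payoff 9 at {B,C}

P1 best: {B,C}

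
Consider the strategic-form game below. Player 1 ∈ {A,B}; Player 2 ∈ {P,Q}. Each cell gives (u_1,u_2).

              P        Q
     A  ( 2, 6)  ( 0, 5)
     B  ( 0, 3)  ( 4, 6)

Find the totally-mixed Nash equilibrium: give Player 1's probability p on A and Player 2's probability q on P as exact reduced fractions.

P1 indiff ⇒ q·2+(1-q)·0 = q·0+(1-q)·4 ⇒ q(2) = (1-q)(4) ⇒ q = 2/3
P2 indiff ⇒ p·6+(1-p)·3 = p·5+(1-p)·6 ⇒ p(1) = (1-p)(3) ⇒ p = 3/4

p=3/4, q=2/3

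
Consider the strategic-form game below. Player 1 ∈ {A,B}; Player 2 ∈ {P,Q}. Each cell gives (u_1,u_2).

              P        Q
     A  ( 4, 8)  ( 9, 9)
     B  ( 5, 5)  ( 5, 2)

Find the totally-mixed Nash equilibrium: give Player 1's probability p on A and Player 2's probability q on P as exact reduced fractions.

P1 indiff ⇒ q·4+(1-q)·9 = q·5+(1-q)·5 ⇒ q(-1) = (1-q)(-4) ⇒ q = 4/5
P2 indiff ⇒ p·8+(1-p)·5 = p·9+(1-p)·2 ⇒ p(-1) = (1-p)(-3) ⇒ p = 3/4

(p,q) = (3/4, 4/5)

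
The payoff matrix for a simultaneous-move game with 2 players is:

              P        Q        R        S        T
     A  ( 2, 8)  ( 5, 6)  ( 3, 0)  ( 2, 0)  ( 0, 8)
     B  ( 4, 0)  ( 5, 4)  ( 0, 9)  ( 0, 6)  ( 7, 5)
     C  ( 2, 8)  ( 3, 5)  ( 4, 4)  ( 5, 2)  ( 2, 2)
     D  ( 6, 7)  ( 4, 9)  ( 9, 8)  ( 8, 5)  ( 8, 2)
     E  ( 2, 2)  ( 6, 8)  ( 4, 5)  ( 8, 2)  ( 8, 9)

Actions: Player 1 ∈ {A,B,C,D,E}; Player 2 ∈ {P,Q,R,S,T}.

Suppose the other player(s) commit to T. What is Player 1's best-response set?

BR_1 = {D,E}

u_1(A vs T) = 0
u_1(B vs T) = 7
u_1(C vs T) = 2
u_1(D vs T) = 8
u_1(E vs T) = 8
max payoff 8 at {D,E}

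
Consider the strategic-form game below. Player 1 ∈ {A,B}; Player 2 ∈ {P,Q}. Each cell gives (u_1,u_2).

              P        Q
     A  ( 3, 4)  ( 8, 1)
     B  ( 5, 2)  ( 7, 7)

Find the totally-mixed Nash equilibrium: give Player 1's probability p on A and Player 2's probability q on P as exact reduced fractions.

P1 mixes 5/8 on A; P2 mixes 1/3 on P

P1 indiff ⇒ q·3+(1-q)·8 = q·5+(1-q)·7 ⇒ q(-2) = (1-q)(-1) ⇒ q = 1/3
P2 indiff ⇒ p·4+(1-p)·2 = p·1+(1-p)·7 ⇒ p(3) = (1-p)(5) ⇒ p = 5/8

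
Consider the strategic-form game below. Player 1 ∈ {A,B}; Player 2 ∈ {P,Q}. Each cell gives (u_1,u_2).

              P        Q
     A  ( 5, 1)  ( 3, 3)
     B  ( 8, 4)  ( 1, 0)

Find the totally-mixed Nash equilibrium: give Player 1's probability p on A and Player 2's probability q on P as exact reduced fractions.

P1 indiff ⇒ q·5+(1-q)·3 = q·8+(1-q)·1 ⇒ q(-3) = (1-q)(-2) ⇒ q = 2/5
P2 indiff ⇒ p·1+(1-p)·4 = p·3+(1-p)·0 ⇒ p(-2) = (1-p)(-4) ⇒ p = 2/3

p=2/3, q=2/5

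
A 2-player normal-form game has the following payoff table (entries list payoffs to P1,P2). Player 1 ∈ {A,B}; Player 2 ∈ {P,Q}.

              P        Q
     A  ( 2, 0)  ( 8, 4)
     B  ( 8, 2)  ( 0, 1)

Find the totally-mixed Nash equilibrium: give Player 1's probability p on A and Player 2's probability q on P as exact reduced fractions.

p=1/5, q=4/7

P1 indiff ⇒ q·2+(1-q)·8 = q·8+(1-q)·0 ⇒ q(-6) = (1-q)(-8) ⇒ q = 4/7
P2 indiff ⇒ p·0+(1-p)·2 = p·4+(1-p)·1 ⇒ p(-4) = (1-p)(-1) ⇒ p = 1/5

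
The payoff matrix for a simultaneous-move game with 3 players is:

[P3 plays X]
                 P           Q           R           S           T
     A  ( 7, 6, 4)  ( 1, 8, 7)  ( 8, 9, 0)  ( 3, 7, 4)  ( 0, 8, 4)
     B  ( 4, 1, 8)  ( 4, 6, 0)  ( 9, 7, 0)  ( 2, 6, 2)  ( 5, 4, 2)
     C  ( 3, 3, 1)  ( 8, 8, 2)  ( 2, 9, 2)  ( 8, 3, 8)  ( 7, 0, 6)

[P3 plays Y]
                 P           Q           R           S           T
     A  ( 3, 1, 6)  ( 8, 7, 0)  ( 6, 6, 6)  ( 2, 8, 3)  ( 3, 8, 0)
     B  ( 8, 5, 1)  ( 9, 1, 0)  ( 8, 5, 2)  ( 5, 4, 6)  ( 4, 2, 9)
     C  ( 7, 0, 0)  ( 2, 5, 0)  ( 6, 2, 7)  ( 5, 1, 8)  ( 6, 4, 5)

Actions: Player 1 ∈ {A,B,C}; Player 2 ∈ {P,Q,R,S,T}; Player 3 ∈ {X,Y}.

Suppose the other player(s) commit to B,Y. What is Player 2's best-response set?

P2 best: {P,R}

u_2(P vs B,Y) = 5
u_2(Q vs B,Y) = 1
u_2(R vs B,Y) = 5
u_2(S vs B,Y) = 4
u_2(T vs B,Y) = 2
max payoff 5 at {P,R}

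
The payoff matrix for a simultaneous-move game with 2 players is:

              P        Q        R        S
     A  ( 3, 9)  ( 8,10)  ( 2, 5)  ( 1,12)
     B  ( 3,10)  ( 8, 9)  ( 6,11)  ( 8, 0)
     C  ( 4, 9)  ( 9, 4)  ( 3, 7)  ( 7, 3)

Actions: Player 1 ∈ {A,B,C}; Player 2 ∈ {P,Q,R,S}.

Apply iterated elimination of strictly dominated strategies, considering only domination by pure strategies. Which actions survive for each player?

P1 drop A (C beats it: P:4>3 Q:9>8 R:3>2 S:7>1)
P2 drop Q (P beats it: B:10>9 C:9>4)
P2 drop S (P beats it: B:10>0 C:9>3)
P1→{B,C} P2→{P,R}

Remaining: P1:{B,C} P2:{P,R}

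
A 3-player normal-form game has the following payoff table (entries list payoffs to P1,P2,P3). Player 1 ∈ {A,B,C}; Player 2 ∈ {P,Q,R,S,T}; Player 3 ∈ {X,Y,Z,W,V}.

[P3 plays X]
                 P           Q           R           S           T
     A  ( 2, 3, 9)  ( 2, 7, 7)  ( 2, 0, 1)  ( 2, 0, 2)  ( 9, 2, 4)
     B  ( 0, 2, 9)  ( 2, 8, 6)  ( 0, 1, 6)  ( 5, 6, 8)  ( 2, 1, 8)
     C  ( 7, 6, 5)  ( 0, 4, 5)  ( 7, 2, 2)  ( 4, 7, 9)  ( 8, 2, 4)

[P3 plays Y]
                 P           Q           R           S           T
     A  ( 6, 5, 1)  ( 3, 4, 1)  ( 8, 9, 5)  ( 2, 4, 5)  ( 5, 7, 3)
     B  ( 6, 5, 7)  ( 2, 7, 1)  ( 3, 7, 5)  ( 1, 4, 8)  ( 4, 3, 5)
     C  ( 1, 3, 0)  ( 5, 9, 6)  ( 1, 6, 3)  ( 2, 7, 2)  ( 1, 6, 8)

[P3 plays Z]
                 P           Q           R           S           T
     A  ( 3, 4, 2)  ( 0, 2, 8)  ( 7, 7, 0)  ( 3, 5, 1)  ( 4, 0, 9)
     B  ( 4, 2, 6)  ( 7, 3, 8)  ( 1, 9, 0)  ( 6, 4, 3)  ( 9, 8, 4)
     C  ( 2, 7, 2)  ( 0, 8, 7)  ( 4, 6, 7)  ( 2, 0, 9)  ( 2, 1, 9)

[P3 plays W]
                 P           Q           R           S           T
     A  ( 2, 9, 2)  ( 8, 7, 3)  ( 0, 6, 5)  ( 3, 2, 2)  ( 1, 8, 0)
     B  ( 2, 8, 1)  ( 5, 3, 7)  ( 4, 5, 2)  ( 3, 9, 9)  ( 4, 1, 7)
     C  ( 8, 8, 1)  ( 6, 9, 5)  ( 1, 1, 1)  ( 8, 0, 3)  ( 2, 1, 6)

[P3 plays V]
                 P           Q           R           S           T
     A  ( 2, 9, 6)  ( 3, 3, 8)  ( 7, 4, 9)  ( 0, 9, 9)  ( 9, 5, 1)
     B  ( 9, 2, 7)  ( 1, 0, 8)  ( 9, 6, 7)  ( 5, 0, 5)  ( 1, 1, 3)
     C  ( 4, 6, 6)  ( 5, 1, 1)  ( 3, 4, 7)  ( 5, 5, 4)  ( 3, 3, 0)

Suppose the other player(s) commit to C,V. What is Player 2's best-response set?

u_2(P vs C,V) = 6
u_2(Q vs C,V) = 1
u_2(R vs C,V) = 4
u_2(S vs C,V) = 5
u_2(T vs C,V) = 3
max payoff 6 at {P}

BR_2 = {P}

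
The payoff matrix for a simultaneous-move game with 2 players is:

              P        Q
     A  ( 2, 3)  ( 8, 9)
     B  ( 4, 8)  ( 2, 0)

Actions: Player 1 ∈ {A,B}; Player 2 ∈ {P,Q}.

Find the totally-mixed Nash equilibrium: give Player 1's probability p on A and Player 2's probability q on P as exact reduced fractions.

p=4/7, q=3/4

P1 indiff ⇒ q·2+(1-q)·8 = q·4+(1-q)·2 ⇒ q(-2) = (1-q)(-6) ⇒ q = 3/4
P2 indiff ⇒ p·3+(1-p)·8 = p·9+(1-p)·0 ⇒ p(-6) = (1-p)(-8) ⇒ p = 4/7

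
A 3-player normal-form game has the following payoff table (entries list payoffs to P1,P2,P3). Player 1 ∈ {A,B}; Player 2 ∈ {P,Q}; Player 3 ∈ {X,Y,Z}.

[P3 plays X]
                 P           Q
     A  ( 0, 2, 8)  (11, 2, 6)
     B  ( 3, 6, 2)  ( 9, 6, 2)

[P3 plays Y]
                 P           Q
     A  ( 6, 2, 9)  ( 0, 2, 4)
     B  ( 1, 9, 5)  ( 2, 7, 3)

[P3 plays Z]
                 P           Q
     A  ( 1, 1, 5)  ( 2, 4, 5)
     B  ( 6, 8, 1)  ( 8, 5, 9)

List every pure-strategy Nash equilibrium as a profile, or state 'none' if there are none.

NE set: (A,P,Y), (A,Q,X)

(A,P,X): not NE [P1→B gives 3>0; P3→Y gives 9>8]
(A,P,Y): NE
(A,P,Z): not NE [P1→B gives 6>1; P2→Q gives 4>1; P3→Y gives 9>5]
(A,Q,X): NE
(A,Q,Y): not NE [P1→B gives 2>0; P3→X gives 6>4]
(A,Q,Z): not NE [P1→B gives 8>2; P3→X gives 6>5]
(B,P,X): not NE [P3→Y gives 5>2]
(B,P,Y): not NE [P1→A gives 6>1]
(B,P,Z): not NE [P3→Y gives 5>1]
(B,Q,X): not NE [P1→A gives 11>9; P3→Z gives 9>2]
(B,Q,Y): not NE [P2→P gives 9>7; P3→Z gives 9>3]
(B,Q,Z): not NE [P2→P gives 8>5]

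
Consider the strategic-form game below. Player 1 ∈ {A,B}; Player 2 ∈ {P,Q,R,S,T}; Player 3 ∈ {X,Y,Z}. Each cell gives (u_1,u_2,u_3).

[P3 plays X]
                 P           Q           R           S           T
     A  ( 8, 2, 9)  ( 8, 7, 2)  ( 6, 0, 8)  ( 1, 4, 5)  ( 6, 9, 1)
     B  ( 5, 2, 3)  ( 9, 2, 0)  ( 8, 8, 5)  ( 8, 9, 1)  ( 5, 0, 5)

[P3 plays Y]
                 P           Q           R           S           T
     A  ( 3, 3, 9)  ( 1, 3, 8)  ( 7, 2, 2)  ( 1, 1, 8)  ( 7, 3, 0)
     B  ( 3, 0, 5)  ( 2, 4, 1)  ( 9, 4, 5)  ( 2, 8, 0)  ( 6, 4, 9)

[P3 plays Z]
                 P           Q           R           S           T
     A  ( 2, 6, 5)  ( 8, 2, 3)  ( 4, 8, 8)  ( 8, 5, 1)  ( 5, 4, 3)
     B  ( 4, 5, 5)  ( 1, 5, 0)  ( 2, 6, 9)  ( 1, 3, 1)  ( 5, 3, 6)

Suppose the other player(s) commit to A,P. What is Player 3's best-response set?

u_3(X vs A,P) = 9
u_3(Y vs A,P) = 9
u_3(Z vs A,P) = 5
max payoff 9 at {X,Y}

P3 best: {X,Y}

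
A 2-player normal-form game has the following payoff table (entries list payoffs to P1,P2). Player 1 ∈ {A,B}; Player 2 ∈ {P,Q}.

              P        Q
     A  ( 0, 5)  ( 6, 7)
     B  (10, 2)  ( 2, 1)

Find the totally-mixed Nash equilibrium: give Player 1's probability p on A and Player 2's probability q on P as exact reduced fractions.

p=1/3, q=2/7

P1 indiff ⇒ q·0+(1-q)·6 = q·10+(1-q)·2 ⇒ q(-10) = (1-q)(-4) ⇒ q = 2/7
P2 indiff ⇒ p·5+(1-p)·2 = p·7+(1-p)·1 ⇒ p(-2) = (1-p)(-1) ⇒ p = 1/3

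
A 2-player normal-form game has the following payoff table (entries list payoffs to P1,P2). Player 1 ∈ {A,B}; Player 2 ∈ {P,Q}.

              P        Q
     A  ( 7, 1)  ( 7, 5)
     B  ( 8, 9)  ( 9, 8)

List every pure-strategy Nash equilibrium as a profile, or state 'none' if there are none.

(A,P): not NE [P1→B gives 8>7; P2→Q gives 5>1]
(A,Q): not NE [P1→B gives 9>7]
(B,P): NE
(B,Q): not NE [P2→P gives 9>8]

PSNE = {(B,P)}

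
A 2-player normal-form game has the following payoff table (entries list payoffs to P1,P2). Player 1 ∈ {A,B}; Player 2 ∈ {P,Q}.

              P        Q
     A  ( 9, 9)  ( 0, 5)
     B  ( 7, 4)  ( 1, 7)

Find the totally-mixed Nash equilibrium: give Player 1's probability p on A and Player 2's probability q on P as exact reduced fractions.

P1 indiff ⇒ q·9+(1-q)·0 = q·7+(1-q)·1 ⇒ q(2) = (1-q)(1) ⇒ q = 1/3
P2 indiff ⇒ p·9+(1-p)·4 = p·5+(1-p)·7 ⇒ p(4) = (1-p)(3) ⇒ p = 3/7

P1 mixes 3/7 on A; P2 mixes 1/3 on P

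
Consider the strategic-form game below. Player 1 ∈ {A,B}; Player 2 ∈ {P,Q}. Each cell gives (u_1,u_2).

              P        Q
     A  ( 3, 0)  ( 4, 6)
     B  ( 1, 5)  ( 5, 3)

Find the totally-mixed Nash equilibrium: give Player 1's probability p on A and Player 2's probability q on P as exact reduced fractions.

P1 indiff ⇒ q·3+(1-q)·4 = q·1+(1-q)·5 ⇒ q(2) = (1-q)(1) ⇒ q = 1/3
P2 indiff ⇒ p·0+(1-p)·5 = p·6+(1-p)·3 ⇒ p(-6) = (1-p)(-2) ⇒ p = 1/4

p=1/4, q=1/3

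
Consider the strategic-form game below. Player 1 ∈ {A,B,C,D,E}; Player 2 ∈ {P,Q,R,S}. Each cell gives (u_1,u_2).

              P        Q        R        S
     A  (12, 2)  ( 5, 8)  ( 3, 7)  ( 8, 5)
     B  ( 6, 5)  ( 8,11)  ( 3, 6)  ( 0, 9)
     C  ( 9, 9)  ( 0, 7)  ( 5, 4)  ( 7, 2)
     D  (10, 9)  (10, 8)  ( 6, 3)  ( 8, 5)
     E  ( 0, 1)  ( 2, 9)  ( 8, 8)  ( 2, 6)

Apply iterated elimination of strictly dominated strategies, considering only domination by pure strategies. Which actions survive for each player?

Survivors P1:{A,D} P2:{P,Q}

P1 drop B (D beats it: P:10>6 Q:10>8 R:6>3 S:8>0)
P1 drop C (D beats it: P:10>9 Q:10>0 R:6>5 S:8>7)
P2 drop R (Q beats it: A:8>7 D:8>3 E:9>8)
P1 drop E (A beats it: P:12>0 Q:5>2 S:8>2)
P2 drop S (Q beats it: A:8>5 D:8>5)
P1→{A,D} P2→{P,Q}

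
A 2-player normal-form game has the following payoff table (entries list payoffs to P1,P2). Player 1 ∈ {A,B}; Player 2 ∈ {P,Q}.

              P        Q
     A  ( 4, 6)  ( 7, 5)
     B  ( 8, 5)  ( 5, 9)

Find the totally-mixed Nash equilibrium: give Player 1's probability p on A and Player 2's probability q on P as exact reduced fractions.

P1 indiff ⇒ q·4+(1-q)·7 = q·8+(1-q)·5 ⇒ q(-4) = (1-q)(-2) ⇒ q = 1/3
P2 indiff ⇒ p·6+(1-p)·5 = p·5+(1-p)·9 ⇒ p(1) = (1-p)(4) ⇒ p = 4/5

p=4/5, q=1/3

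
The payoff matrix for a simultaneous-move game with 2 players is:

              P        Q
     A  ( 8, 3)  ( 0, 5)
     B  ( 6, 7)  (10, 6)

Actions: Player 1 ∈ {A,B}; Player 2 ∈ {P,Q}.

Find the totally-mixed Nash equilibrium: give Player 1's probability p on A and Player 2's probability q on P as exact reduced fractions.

p=1/3, q=5/6

P1 indiff ⇒ q·8+(1-q)·0 = q·6+(1-q)·10 ⇒ q(2) = (1-q)(10) ⇒ q = 5/6
P2 indiff ⇒ p·3+(1-p)·7 = p·5+(1-p)·6 ⇒ p(-2) = (1-p)(-1) ⇒ p = 1/3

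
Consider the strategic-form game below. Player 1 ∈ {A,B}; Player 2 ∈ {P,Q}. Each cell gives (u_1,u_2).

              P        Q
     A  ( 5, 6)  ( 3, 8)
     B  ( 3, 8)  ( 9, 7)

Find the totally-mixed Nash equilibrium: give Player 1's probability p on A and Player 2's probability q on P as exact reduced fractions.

P1 indiff ⇒ q·5+(1-q)·3 = q·3+(1-q)·9 ⇒ q(2) = (1-q)(6) ⇒ q = 3/4
P2 indiff ⇒ p·6+(1-p)·8 = p·8+(1-p)·7 ⇒ p(-2) = (1-p)(-1) ⇒ p = 1/3

(p,q) = (1/3, 3/4)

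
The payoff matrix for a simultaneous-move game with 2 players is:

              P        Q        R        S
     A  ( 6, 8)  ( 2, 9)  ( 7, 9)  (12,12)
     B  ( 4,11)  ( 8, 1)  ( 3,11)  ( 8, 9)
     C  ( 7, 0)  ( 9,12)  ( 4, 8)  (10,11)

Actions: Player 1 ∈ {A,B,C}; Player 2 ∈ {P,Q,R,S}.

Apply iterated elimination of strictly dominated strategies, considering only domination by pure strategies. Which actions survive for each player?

IESDS → P1:{A,C} P2:{Q,S}

P1 drop B (C beats it: P:7>4 Q:9>8 R:4>3 S:10>8)
P2 drop P (Q beats it: A:9>8 C:12>0)
P2 drop R (S beats it: A:12>9 C:11>8)
P1→{A,C} P2→{Q,S}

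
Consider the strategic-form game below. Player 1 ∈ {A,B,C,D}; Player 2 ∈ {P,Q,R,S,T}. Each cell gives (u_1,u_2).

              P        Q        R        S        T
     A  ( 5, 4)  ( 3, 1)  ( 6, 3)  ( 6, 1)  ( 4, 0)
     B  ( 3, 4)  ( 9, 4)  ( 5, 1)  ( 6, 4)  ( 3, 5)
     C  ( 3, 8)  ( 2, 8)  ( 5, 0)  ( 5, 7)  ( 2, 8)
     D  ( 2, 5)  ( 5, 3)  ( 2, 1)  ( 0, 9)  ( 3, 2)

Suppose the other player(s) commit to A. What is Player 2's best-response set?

argmax u_2 = {P}

u_2(P vs A) = 4
u_2(Q vs A) = 1
u_2(R vs A) = 3
u_2(S vs A) = 1
u_2(T vs A) = 0
max payoff 4 at {P}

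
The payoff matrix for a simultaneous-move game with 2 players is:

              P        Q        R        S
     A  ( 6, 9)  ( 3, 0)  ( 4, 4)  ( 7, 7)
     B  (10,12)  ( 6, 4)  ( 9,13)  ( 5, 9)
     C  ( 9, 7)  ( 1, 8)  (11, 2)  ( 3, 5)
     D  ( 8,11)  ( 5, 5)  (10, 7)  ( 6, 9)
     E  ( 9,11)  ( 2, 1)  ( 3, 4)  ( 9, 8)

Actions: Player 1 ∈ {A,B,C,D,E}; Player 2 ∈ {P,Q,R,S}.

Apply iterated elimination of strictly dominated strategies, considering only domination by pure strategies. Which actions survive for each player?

Remaining: P1:{B,C,D} P2:{P,Q,R}

P2 drop S (P beats it: A:9>7 B:12>9 C:7>5 D:11>9 E:11>8)
P1 drop A (B beats it: P:10>6 Q:6>3 R:9>4)
P1 drop E (B beats it: P:10>9 Q:6>2 R:9>3)
P1→{B,C,D} P2→{P,Q,R}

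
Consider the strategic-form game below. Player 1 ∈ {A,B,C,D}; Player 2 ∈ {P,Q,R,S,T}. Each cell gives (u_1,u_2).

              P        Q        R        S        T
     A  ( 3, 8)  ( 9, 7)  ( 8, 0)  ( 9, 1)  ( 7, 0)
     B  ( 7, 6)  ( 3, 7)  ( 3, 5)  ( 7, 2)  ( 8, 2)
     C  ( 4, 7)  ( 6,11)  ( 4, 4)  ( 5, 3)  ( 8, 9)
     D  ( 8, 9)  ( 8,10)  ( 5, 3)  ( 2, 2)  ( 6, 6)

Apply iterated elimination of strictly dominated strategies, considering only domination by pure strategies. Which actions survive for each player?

Survivors P1:{A,D} P2:{P,Q}

P2 drop R (P beats it: A:8>0 B:6>5 C:7>4 D:9>3)
P2 drop S (P beats it: A:8>1 B:6>2 C:7>3 D:9>2)
P2 drop T (Q beats it: A:7>0 B:7>2 C:11>9 D:10>6)
P1 drop B (D beats it: P:8>7 Q:8>3)
P1 drop C (D beats it: P:8>4 Q:8>6)
P1→{A,D} P2→{P,Q}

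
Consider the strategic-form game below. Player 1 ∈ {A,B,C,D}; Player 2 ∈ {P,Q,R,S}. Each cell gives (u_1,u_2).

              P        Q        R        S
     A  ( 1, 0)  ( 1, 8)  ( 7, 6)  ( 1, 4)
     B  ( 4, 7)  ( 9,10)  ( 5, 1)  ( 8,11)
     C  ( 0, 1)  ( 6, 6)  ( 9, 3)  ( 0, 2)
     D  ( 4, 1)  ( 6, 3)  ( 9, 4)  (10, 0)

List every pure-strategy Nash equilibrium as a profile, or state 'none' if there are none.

(A,P): not NE [P1→D gives 4>1; P2→Q gives 8>0]
(A,Q): not NE [P1→B gives 9>1]
(A,R): not NE [P1→D gives 9>7; P2→Q gives 8>6]
(A,S): not NE [P1→D gives 10>1; P2→Q gives 8>4]
(B,P): not NE [P2→S gives 11>7]
(B,Q): not NE [P2→S gives 11>10]
(B,R): not NE [P1→D gives 9>5; P2→S gives 11>1]
(B,S): not NE [P1→D gives 10>8]
(C,P): not NE [P1→D gives 4>0; P2→Q gives 6>1]
(C,Q): not NE [P1→B gives 9>6]
(C,R): not NE [P2→Q gives 6>3]
(C,S): not NE [P1→D gives 10>0; P2→Q gives 6>2]
(D,P): not NE [P2→R gives 4>1]
(D,Q): not NE [P1→B gives 9>6; P2→R gives 4>3]
(D,R): NE
(D,S): not NE [P2→R gives 4>0]

NE set: (D,R)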